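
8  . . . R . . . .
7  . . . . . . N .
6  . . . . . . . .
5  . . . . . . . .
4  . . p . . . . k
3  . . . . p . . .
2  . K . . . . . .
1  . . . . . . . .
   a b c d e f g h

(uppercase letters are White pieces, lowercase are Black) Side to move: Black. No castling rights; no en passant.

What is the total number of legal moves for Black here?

6

Black to move; king on h4.
In check: no.
Legal moves: Kg5, Kg4, Kh3, Kg3, c3+, e2.
Count: 6.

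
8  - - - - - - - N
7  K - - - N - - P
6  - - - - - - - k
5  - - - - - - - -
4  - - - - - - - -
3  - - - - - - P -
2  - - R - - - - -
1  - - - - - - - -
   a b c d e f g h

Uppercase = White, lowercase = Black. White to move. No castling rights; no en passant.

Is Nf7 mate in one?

After Nf7: black king on h6; in check: yes, from the white knight on f7.
Black has 3 legal replies: Kxh7, Kg7, Kh5.
In check but a legal move exists → not checkmate.

no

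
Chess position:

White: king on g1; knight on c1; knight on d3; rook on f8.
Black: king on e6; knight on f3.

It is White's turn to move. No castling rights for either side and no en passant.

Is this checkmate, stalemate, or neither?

neither

White to move; white king on g1.
In check: yes, from the black knight on f3.
Legal moves for White: Kg2, Kf2, Kh1, Kf1, Rxf3.
White is in check but has 5 legal moves → neither.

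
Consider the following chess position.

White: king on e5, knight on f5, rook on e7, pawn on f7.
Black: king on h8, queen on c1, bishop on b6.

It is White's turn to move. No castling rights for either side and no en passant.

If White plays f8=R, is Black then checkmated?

After f8=R: black king on h8; in check: yes, from the white rook on f8.
King squares — g7: attacked by Nf5; h7: attacked by Re7; g8: attacked by Rf8.
Black has no legal moves → checkmate.

yes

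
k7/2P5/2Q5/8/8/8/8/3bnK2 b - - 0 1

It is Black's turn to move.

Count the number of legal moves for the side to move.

Black to move; king on a8.
In check: yes, from the white queen on c6.
Legal moves: Ka7.
Count: 1.

1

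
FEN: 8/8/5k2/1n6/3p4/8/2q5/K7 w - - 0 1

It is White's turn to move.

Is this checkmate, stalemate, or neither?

White to move; white king on a1.
In check: no.
King squares — b1: attacked by Qc2; a2: attacked by Qc2; b2: attacked by Qc2.
Legal moves for White: none.
Not in check and no legal moves → stalemate.

stalemate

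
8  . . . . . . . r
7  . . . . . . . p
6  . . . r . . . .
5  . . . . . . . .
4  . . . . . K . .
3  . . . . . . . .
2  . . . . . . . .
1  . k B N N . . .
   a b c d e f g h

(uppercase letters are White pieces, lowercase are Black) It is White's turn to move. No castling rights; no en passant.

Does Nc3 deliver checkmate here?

After Nc3: black king on b1; in check: yes, from the white knight on c3.
Black has 2 legal replies: Kxc1, Ka1.
In check but a legal move exists → not checkmate.

no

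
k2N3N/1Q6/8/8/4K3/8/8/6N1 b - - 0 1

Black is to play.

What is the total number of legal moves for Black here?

0

Black to move; king on a8.
In check: yes, from the white queen on b7.
Legal moves: none.
Count: 0.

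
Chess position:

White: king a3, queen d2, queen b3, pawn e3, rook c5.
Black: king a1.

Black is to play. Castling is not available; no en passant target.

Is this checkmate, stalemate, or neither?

stalemate

Black to move; black king on a1.
In check: no.
King squares — b1: attacked by Qb3; a2: attacked by Qd2; b2: attacked by Qd2.
Legal moves for Black: none.
Not in check and no legal moves → stalemate.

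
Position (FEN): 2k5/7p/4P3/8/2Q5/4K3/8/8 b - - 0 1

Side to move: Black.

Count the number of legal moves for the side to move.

3

Black to move; king on c8.
In check: yes, from the white queen on c4.
Legal moves: Kd8, Kb8, Kb7.
Count: 3.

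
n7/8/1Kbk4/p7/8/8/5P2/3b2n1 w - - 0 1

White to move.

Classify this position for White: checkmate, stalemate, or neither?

neither

White to move; white king on b6.
In check: yes, from the black knight on a8.
King squares — a5: available; b5: attacked by Bc6; c5: attacked by Kd6; a6: available; c6: attacked by Kd6; a7: available; b7: attacked by Bc6; c7: attacked by Kd6.
Legal moves for White: Ka7, Ka6, Kxa5.
White is in check but has 3 legal moves → neither.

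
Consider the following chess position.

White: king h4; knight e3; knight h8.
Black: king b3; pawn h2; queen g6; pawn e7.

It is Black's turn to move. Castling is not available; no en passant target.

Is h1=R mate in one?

After h1=R: white king on h4; in check: yes, from the black rook on h1.
King squares — g3: attacked by Qg6; h3: attacked by Rh1; g4: attacked by Qg6; g5: attacked by Qg6; h5: attacked by Rh1.
White has no legal moves → checkmate.

yes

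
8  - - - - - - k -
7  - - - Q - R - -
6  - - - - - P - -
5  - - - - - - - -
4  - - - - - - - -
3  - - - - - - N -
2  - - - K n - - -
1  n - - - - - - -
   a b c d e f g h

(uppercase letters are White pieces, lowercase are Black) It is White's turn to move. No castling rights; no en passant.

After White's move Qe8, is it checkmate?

After Qe8: black king on g8; in check: yes, from the white queen on e8.
King squares — f7: attacked by Qe8; g7: attacked by Pf6; h7: attacked by Rf7; f8: attacked by Rf7; h8: attacked by Qe8.
Black has no legal moves → checkmate.

yes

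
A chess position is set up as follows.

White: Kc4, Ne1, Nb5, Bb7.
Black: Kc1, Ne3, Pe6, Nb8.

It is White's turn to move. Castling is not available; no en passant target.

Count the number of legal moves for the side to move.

White to move; king on c4.
In check: yes, from the black knight on e3.
Legal moves: Kc5, Kd4, Kb4, Kd3, Kc3, Kb3.
Count: 6.

6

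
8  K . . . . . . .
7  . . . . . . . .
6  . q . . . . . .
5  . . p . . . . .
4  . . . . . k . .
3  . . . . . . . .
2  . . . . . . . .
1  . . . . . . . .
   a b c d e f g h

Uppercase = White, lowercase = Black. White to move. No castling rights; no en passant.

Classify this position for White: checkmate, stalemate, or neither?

White to move; white king on a8.
In check: no.
King squares — a7: attacked by Qb6; b7: attacked by Qb6; b8: attacked by Qb6.
Legal moves for White: none.
Not in check and no legal moves → stalemate.

stalemate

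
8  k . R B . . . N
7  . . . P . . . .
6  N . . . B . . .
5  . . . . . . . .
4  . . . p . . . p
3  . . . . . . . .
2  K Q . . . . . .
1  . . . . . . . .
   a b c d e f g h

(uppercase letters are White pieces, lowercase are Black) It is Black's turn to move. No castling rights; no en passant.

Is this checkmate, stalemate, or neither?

Black to move; black king on a8.
In check: yes, from the white rook on c8.
King squares — a7: available; b7: attacked by Qb2; b8: attacked by Qb2.
Legal moves for Black: Ka7.
Black is in check but has 1 legal move → neither.

neither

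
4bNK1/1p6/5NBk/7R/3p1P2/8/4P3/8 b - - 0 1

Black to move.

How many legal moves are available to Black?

0

Black to move; king on h6.
In check: yes, from the white rook on h5.
Legal moves: none.
Count: 0.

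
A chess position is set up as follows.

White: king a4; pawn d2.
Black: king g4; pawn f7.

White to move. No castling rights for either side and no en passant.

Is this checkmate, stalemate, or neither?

neither

White to move; white king on a4.
In check: no.
Legal moves for White: Kb5, Ka5, Kb4, Kb3, Ka3, d3, d4.
White has 7 legal moves and is not in check → neither.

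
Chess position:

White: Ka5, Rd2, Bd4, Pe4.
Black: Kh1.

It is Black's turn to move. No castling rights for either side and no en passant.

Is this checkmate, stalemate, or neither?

stalemate

Black to move; black king on h1.
In check: no.
King squares — g1: attacked by Bd4; g2: attacked by Rd2; h2: attacked by Rd2.
Legal moves for Black: none.
Not in check and no legal moves → stalemate.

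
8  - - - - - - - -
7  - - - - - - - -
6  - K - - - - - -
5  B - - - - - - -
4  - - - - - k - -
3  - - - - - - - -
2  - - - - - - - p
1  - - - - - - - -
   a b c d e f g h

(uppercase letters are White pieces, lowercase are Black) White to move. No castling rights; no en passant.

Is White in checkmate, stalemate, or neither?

White to move; white king on b6.
In check: no.
Legal moves for White: Kc7, Kb7, Ka7, Kc6, Ka6, Kc5, Kb5, Bb4, Bc3, Bd2+, Be1.
White has 11 legal moves and is not in check → neither.

neither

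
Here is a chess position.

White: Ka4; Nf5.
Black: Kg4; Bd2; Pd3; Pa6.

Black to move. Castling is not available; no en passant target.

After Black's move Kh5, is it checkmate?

no

After Kh5: white king on a4; in check: no.
White is not in check, so this cannot be checkmate.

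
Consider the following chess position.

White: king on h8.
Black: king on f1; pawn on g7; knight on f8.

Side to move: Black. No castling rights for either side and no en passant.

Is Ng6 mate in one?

no

After Ng6: white king on h8; in check: yes, from the black knight on g6.
White has 3 legal replies: Kg8, Kh7, Kxg7.
In check but a legal move exists → not checkmate.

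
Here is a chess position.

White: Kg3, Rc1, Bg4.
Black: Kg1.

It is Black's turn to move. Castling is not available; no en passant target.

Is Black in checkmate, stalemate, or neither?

checkmate

Black to move; black king on g1.
In check: yes, from the white rook on c1.
King squares — f1: attacked by Rc1; h1: attacked by Rc1; f2: attacked by Kg3; g2: attacked by Kg3; h2: attacked by Kg3.
Legal moves for Black: none.
In check with no legal moves → checkmate.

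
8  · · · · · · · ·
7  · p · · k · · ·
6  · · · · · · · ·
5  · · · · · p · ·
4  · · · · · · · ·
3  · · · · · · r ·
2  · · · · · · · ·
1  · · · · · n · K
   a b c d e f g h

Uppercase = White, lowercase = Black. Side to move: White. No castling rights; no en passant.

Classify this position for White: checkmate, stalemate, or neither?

stalemate

White to move; white king on h1.
In check: no.
King squares — g1: attacked by Rg3; g2: attacked by Rg3; h2: attacked by Nf1.
Legal moves for White: none.
Not in check and no legal moves → stalemate.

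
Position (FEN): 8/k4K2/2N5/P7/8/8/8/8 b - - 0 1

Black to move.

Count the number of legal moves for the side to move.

Black to move; king on a7.
In check: yes, from the white knight on c6.
Legal moves: Ka8, Kb7, Ka6.
Count: 3.

3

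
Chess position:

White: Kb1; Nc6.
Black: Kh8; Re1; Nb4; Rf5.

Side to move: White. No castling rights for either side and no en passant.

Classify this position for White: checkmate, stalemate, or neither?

neither

White to move; white king on b1.
In check: yes, from the black rook on e1.
Legal moves for White: Kb2.
White is in check but has 1 legal move → neither.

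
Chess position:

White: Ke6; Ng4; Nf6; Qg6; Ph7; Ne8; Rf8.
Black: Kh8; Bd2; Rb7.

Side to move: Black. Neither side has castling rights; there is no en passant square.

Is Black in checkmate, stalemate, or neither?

checkmate

Black to move; black king on h8.
In check: yes, from the white rook on f8.
King squares — g7: attacked by Qg6; h7: attacked by Nf6; g8: attacked by Nf6.
Legal moves for Black: none.
In check with no legal moves → checkmate.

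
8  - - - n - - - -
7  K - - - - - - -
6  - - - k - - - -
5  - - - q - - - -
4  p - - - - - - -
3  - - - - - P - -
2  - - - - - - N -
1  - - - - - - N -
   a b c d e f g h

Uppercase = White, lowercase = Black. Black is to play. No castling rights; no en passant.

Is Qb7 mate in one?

yes

After Qb7: white king on a7; in check: yes, from the black queen on b7.
King squares — a6: attacked by Qb7; b6: attacked by Qb7; b7: attacked by Nd8; a8: attacked by Qb7; b8: attacked by Qb7.
White has no legal moves → checkmate.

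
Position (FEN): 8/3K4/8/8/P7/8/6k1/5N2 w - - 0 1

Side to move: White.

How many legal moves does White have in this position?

13

White to move; king on d7.
In check: no.
Legal moves: Ke8, Kd8, Kc8, Ke7, Kc7, Ke6, Kd6, Kc6, Ng3, Ne3+, Nh2, Nd2, a5.
Count: 13.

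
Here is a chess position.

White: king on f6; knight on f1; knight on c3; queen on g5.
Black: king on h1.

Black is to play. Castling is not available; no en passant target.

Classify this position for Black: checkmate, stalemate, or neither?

Black to move; black king on h1.
In check: no.
King squares — g1: attacked by Qg5; g2: attacked by Qg5; h2: attacked by Nf1.
Legal moves for Black: none.
Not in check and no legal moves → stalemate.

stalemate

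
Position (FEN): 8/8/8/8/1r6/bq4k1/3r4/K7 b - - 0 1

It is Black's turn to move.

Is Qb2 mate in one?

yes

After Qb2: white king on a1; in check: yes, from the black queen on b2.
King squares — b1: attacked by Qb2; a2: attacked by Qb2; b2: attacked by Rd2.
White has no legal moves → checkmate.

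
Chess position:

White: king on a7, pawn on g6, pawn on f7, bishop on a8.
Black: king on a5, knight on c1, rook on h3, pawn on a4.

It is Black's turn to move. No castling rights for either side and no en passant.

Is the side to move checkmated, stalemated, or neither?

neither

Black to move; black king on a5.
In check: no.
Legal moves for Black include: Kb5, Kb4, Rh8, Rh7, Rh6, Rh5, Rh4, Rg3, Rf3, Re3, Rd3, Rc3, Rb3, Ra3, Rh2, Rh1, Nd3, Nb3, ... (list truncated; more exist).
Black has legal moves and is not in check → neither.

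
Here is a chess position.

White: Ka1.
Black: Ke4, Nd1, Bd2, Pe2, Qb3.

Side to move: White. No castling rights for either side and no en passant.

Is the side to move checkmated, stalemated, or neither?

stalemate

White to move; white king on a1.
In check: no.
King squares — b1: attacked by Qb3; a2: attacked by Qb3; b2: attacked by Nd1.
Legal moves for White: none.
Not in check and no legal moves → stalemate.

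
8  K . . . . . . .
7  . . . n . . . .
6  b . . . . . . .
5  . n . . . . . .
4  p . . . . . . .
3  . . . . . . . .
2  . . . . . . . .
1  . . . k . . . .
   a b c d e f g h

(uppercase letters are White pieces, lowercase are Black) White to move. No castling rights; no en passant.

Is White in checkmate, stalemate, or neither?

White to move; white king on a8.
In check: no.
King squares — a7: attacked by Nb5; b7: attacked by Ba6; b8: attacked by Nd7.
Legal moves for White: none.
Not in check and no legal moves → stalemate.

stalemate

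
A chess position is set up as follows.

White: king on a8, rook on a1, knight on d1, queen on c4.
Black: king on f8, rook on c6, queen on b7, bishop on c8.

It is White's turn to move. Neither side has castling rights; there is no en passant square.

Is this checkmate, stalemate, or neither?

White to move; white king on a8.
In check: yes, from the black queen on b7.
King squares — a7: attacked by Qb7; b7: attacked by Bc8; b8: attacked by Qb7.
Legal moves for White: none.
In check with no legal moves → checkmate.

checkmate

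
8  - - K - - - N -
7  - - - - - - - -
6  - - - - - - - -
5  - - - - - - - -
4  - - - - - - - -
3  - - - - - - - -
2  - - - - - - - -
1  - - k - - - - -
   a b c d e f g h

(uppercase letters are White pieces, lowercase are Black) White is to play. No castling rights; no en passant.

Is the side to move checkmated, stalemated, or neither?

White to move; white king on c8.
In check: no.
Legal moves for White: Ne7, Nh6, Nf6, Kd8, Kb8, Kd7, Kc7, Kb7.
White has 8 legal moves and is not in check → neither.

neither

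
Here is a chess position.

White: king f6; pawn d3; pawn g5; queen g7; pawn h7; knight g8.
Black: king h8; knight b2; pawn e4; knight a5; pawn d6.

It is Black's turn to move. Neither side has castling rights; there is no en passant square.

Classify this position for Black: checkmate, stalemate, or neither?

Black to move; black king on h8.
In check: yes, from the white queen on g7.
King squares — g7: attacked by Kf6; h7: attacked by Qg7; g8: attacked by Qg7.
Legal moves for Black: none.
In check with no legal moves → checkmate.

checkmate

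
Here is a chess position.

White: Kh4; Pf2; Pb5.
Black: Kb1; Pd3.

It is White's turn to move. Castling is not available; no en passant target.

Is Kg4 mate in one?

no

After Kg4: black king on b1; in check: no.
Black is not in check, so this cannot be checkmate.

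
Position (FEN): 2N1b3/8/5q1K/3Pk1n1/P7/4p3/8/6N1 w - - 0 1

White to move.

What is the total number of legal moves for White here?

0

White to move; king on h6.
In check: yes, from the black queen on f6.
Legal moves: none.
Count: 0.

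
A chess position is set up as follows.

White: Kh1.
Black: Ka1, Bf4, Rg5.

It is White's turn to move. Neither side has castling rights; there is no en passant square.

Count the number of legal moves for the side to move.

White to move; king on h1.
In check: no.
Legal moves: none.
Count: 0.

0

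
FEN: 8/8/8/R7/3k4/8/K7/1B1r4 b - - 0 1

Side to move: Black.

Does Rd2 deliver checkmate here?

no

After Rd2: white king on a2; in check: yes, from the black rook on d2.
White has 4 legal replies: Kb3, Ka3, Ka1, Bc2.
In check but a legal move exists → not checkmate.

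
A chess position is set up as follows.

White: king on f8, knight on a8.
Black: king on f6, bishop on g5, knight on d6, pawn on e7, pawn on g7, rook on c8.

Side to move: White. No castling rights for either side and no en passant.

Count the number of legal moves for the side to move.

0

White to move; king on f8.
In check: yes, from the black rook on c8.
Legal moves: none.
Count: 0.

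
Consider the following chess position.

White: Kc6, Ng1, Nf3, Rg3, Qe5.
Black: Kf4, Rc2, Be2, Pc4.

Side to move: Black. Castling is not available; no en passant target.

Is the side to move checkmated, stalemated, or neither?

checkmate

Black to move; black king on f4.
In check: yes, from the white queen on e5.
King squares — e3: attacked by Qe5; f3: attacked by Ng1; g3: attacked by Qe5; e4: attacked by Qe5; g4: attacked by Rg3; e5: attacked by Nf3; f5: attacked by Qe5; g5: attacked by Nf3.
Legal moves for Black: none.
In check with no legal moves → checkmate.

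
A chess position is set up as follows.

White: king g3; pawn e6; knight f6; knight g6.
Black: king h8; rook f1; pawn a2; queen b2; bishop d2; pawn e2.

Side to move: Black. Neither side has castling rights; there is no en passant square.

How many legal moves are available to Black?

Black to move; king on h8.
In check: yes, from the white knight on g6.
Legal moves: Kg7.
Count: 1.

1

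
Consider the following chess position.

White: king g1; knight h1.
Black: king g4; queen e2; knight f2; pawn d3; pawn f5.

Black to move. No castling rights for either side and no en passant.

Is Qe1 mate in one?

After Qe1: white king on g1; in check: yes, from the black queen on e1.
White has 2 legal replies: Kh2, Kg2.
In check but a legal move exists → not checkmate.

no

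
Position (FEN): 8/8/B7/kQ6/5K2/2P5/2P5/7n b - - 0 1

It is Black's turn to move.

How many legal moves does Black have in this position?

0

Black to move; king on a5.
In check: yes, from the white queen on b5.
Legal moves: none.
Count: 0.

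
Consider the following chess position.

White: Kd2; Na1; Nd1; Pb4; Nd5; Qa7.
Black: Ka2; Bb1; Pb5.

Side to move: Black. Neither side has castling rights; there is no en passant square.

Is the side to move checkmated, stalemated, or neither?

checkmate

Black to move; black king on a2.
In check: yes, from the white queen on a7.
King squares — a1: attacked by Qa7; b1: own bishop; b2: attacked by Nd1; a3: attacked by Qa7; b3: attacked by Na1.
Legal moves for Black: none.
In check with no legal moves → checkmate.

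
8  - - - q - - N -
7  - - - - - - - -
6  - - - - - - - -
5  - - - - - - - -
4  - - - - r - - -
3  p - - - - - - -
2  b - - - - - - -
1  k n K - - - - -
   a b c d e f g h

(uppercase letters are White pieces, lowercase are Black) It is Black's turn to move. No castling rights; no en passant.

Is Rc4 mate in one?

After Rc4: white king on c1; in check: yes, from the black rook on c4.
King squares — b1: attacked by Ka1; d1: attacked by Qd8; b2: attacked by Ka1; c2: attacked by Rc4; d2: attacked by Nb1.
White has no legal moves → checkmate.

yes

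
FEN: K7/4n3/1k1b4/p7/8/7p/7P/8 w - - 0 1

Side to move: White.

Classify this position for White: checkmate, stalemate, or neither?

White to move; white king on a8.
In check: no.
King squares — a7: attacked by Kb6; b7: attacked by Kb6; b8: attacked by Bd6.
Legal moves for White: none.
Not in check and no legal moves → stalemate.

stalemate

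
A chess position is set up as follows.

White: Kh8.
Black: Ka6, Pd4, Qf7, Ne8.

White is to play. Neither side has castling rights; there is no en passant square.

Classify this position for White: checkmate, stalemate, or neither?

stalemate

White to move; white king on h8.
In check: no.
King squares — g7: attacked by Qf7; h7: attacked by Qf7; g8: attacked by Qf7.
Legal moves for White: none.
Not in check and no legal moves → stalemate.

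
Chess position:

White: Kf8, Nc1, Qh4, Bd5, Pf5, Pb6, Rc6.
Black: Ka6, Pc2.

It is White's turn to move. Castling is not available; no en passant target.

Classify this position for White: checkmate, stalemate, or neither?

neither

White to move; white king on f8.
In check: no.
Legal moves for White include: Kg8, Ke8, Kg7, Kf7, Ke7, Rc8, Rc7, Rh6, Rg6, Rf6, Re6, Rd6, Rc5, Rc4, Rc3, Rxc2, Bg8, Bf7, ... (list truncated; more exist).
White has legal moves and is not in check → neither.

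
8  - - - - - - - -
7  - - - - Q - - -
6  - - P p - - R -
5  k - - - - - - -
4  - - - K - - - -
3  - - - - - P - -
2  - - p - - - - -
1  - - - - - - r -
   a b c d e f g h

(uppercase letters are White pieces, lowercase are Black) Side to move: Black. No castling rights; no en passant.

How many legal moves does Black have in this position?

22

Black to move; king on a5.
In check: no.
Legal moves: Kb6, Ka6, Kb5, Kb4, Ka4, Rxg6, Rg5, Rg4+, Rg3, Rg2, Rh1, Rf1, Re1, Rd1+, Rc1, Rb1, Ra1, d5, c1=Q, c1=R, c1=B, c1=N.
Count: 22.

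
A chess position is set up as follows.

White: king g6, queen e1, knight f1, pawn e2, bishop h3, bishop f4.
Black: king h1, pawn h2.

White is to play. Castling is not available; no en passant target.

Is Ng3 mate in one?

After Ng3: black king on h1; in check: yes, from the white queen on e1 and the white knight on g3.
King squares — g1: attacked by Qe1; g2: attacked by Bh3; h2: own pawn.
Black has no legal moves → checkmate.

yes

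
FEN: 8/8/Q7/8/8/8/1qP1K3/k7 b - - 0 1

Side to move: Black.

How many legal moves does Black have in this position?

3

Black to move; king on a1.
In check: yes, from the white queen on a6.
Legal moves: Kb1, Qa3, Qa2.
Count: 3.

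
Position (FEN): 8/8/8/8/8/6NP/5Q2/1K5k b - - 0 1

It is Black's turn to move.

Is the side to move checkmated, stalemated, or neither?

Black to move; black king on h1.
In check: yes, from the white knight on g3.
King squares — g1: attacked by Qf2; g2: attacked by Qf2; h2: attacked by Qf2.
Legal moves for Black: none.
In check with no legal moves → checkmate.

checkmate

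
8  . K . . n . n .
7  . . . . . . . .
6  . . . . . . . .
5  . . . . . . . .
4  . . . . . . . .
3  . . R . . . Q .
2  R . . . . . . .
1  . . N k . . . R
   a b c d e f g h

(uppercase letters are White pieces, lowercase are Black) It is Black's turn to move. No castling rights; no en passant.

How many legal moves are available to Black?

0

Black to move; king on d1.
In check: yes, from the white rook on h1.
Legal moves: none.
Count: 0.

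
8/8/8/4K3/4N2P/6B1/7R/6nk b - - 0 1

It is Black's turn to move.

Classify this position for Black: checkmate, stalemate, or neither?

checkmate

Black to move; black king on h1.
In check: yes, from the white rook on h2.
King squares — g1: own knight; g2: attacked by Rh2; h2: attacked by Bg3.
Legal moves for Black: none.
In check with no legal moves → checkmate.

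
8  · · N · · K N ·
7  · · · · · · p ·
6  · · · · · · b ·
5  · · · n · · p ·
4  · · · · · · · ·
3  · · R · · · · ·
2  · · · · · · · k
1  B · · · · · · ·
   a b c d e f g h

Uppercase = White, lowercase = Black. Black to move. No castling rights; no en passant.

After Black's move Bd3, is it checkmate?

no

After Bd3: white king on f8; in check: no.
White is not in check, so this cannot be checkmate.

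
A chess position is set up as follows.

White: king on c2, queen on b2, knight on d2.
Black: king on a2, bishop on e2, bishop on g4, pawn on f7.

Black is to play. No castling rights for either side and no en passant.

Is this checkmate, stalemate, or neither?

Black to move; black king on a2.
In check: yes, from the white queen on b2.
King squares — a1: attacked by Qb2; b1: attacked by Qb2; b2: attacked by Kc2; a3: attacked by Qb2; b3: attacked by Qb2.
Legal moves for Black: none.
In check with no legal moves → checkmate.

checkmate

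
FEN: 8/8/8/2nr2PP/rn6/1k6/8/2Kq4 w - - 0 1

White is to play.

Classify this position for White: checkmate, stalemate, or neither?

checkmate

White to move; white king on c1.
In check: yes, from the black queen on d1.
King squares — b1: attacked by Qd1; d1: attacked by Rd5; b2: attacked by Kb3; c2: attacked by Qd1; d2: attacked by Qd1.
Legal moves for White: none.
In check with no legal moves → checkmate.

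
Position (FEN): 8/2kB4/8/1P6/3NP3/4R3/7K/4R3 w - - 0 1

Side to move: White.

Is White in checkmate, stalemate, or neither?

White to move; white king on h2.
In check: no.
Legal moves for White include: Be8, Bc8, Be6, Bc6, Bf5, Bg4, Bh3, Ne6+, Nc6, Nf5, Nf3, Nb3, Ne2, Nc2, Rh3, Rg3, Rf3, Rd3, ... (list truncated; more exist).
White has legal moves and is not in check → neither.

neither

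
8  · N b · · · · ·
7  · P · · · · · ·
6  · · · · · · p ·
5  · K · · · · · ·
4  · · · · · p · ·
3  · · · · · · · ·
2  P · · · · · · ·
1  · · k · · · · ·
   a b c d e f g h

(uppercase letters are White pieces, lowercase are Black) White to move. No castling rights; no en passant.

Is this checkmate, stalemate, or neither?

White to move; white king on b5.
In check: no.
Legal moves for White: Nd7, Nc6, Na6, Kc6, Kb6, Ka6, Kc5, Ka5, Kc4, Kb4, Ka4, bxc8=Q+, bxc8=R+, bxc8=B, bxc8=N, a3, a4.
White has 17 legal moves and is not in check → neither.

neither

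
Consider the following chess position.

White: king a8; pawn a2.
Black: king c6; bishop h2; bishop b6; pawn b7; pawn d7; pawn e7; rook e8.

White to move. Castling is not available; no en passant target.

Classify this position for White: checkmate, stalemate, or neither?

White to move; white king on a8.
In check: yes, from the black rook on e8.
King squares — a7: attacked by Bb6; b7: attacked by Kc6; b8: attacked by Bh2.
Legal moves for White: none.
In check with no legal moves → checkmate.

checkmate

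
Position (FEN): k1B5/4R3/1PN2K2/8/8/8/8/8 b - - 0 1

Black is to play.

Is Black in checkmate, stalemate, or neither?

Black to move; black king on a8.
In check: no.
King squares — a7: attacked by Pb6; b7: attacked by Re7; b8: attacked by Nc6.
Legal moves for Black: none.
Not in check and no legal moves → stalemate.

stalemate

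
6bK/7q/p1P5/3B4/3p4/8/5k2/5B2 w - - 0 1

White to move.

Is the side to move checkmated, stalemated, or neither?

checkmate

White to move; white king on h8.
In check: yes, from the black queen on h7.
King squares — g7: attacked by Qh7; h7: attacked by Bg8; g8: attacked by Qh7.
Legal moves for White: none.
In check with no legal moves → checkmate.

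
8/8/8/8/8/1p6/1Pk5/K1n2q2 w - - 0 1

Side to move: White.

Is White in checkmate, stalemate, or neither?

stalemate

White to move; white king on a1.
In check: no.
King squares — b1: attacked by Kc2; a2: attacked by Nc1; b2: own pawn.
Legal moves for White: none.
Not in check and no legal moves → stalemate.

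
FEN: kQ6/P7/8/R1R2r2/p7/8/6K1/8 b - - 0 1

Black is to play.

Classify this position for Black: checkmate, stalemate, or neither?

Black to move; black king on a8.
In check: yes, from the white queen on b8.
King squares — a7: attacked by Ra5; b7: attacked by Qb8; b8: attacked by Pa7.
Legal moves for Black: none.
In check with no legal moves → checkmate.

checkmate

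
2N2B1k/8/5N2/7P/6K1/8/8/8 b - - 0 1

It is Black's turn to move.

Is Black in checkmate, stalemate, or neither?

Black to move; black king on h8.
In check: no.
King squares — g7: attacked by Bf8; h7: attacked by Nf6; g8: attacked by Nf6.
Legal moves for Black: none.
Not in check and no legal moves → stalemate.

stalemate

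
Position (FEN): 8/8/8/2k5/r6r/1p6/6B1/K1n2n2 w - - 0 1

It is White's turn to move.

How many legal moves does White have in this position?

2

White to move; king on a1.
In check: yes, from the black rook on a4.
Legal moves: Kb2, Kb1.
Count: 2.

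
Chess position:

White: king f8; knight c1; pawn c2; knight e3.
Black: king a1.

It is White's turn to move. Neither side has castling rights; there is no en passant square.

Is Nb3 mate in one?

no

After Nb3: black king on a1; in check: yes, from the white knight on b3.
Black has 3 legal replies: Kb2, Ka2, Kb1.
In check but a legal move exists → not checkmate.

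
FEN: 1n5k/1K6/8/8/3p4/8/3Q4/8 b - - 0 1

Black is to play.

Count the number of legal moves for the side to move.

Black to move; king on h8.
In check: no.
Legal moves: Kg8, Kh7, Kg7, Nd7, Nc6, Na6, d3.
Count: 7.

7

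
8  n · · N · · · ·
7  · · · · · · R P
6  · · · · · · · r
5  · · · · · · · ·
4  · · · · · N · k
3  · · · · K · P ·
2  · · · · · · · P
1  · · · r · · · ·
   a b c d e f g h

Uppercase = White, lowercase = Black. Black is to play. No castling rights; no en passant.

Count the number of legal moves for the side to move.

Black to move; king on h4.
In check: yes, from the white pawn on g3.
Legal moves: none.
Count: 0.

0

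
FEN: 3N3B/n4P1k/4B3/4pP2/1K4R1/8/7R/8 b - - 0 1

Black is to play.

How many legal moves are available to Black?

0

Black to move; king on h7.
In check: yes, from the white rook on h2.
Legal moves: none.
Count: 0.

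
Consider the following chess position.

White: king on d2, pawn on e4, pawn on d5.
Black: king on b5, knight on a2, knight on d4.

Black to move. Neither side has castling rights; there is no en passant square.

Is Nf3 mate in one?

After Nf3: white king on d2; in check: yes, from the black knight on f3.
White has 5 legal replies: Ke3, Kd3, Ke2, Kc2, Kd1.
In check but a legal move exists → not checkmate.

no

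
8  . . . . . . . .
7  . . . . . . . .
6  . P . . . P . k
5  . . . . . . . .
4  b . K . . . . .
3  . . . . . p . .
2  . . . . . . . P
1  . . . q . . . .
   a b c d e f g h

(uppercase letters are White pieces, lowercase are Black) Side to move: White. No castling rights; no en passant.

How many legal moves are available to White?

7

White to move; king on c4.
In check: no.
Legal moves: Kc5, Kb4, Kc3, f7, b7, h3, h4.
Count: 7.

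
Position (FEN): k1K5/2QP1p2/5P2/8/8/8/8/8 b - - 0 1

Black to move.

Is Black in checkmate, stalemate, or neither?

stalemate

Black to move; black king on a8.
In check: no.
King squares — a7: attacked by Qc7; b7: attacked by Qc7; b8: attacked by Qc7.
Legal moves for Black: none.
Not in check and no legal moves → stalemate.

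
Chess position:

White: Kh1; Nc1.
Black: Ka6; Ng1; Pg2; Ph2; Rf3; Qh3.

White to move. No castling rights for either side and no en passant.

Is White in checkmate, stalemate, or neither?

checkmate

White to move; white king on h1.
In check: yes, from the black pawn on g2.
King squares — g1: attacked by Ph2; g2: attacked by Qh3; h2: attacked by Qh3.
Legal moves for White: none.
In check with no legal moves → checkmate.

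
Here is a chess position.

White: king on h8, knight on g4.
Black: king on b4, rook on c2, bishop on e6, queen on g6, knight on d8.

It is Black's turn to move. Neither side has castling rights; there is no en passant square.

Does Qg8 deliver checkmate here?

yes

After Qg8: white king on h8; in check: yes, from the black queen on g8.
King squares — g7: attacked by Qg8; h7: attacked by Qg8; g8: attacked by Be6.
White has no legal moves → checkmate.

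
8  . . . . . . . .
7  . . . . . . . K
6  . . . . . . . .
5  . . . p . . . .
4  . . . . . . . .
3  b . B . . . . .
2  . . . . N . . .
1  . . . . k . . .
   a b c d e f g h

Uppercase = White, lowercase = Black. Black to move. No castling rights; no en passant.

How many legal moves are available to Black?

Black to move; king on e1.
In check: yes, from the white bishop on c3.
Legal moves: Kf2, Kxe2, Kf1, Kd1.
Count: 4.

4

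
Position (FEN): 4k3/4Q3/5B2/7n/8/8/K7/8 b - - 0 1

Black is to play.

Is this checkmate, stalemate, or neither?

checkmate

Black to move; black king on e8.
In check: yes, from the white queen on e7.
King squares — d7: attacked by Qe7; e7: attacked by Bf6; f7: attacked by Qe7; d8: attacked by Qe7; f8: attacked by Qe7.
Legal moves for Black: none.
In check with no legal moves → checkmate.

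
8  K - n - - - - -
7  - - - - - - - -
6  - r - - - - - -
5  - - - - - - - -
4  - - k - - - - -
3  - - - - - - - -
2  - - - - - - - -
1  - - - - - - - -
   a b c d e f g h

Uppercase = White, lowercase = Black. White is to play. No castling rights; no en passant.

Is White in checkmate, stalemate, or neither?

White to move; white king on a8.
In check: no.
King squares — a7: attacked by Nc8; b7: attacked by Rb6; b8: attacked by Rb6.
Legal moves for White: none.
Not in check and no legal moves → stalemate.

stalemate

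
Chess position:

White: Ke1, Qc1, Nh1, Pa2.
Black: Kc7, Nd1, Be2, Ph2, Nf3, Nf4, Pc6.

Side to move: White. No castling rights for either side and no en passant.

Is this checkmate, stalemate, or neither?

White to move; white king on e1.
In check: yes, from the black knight on f3.
King squares — d1: attacked by Be2; f1: attacked by Be2; d2: attacked by Nf3; e2: attacked by Nf4; f2: attacked by Nd1.
Legal moves for White: none.
In check with no legal moves → checkmate.

checkmate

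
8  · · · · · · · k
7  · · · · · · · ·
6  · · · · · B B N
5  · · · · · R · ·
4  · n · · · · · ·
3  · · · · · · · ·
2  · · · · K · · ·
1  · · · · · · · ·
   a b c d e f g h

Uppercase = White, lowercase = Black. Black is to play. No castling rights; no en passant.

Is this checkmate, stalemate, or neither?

Black to move; black king on h8.
In check: yes, from the white bishop on f6.
King squares — g7: attacked by Bf6; h7: attacked by Bg6; g8: attacked by Nh6.
Legal moves for Black: none.
In check with no legal moves → checkmate.

checkmate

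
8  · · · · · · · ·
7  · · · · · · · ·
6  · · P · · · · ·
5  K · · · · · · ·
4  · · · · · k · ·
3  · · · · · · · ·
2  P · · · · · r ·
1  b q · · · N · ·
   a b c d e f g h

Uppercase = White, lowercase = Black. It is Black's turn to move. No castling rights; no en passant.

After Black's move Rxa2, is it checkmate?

yes

After Rxa2: white king on a5; in check: yes, from the black rook on a2.
King squares — a4: attacked by Ra2; b4: attacked by Qb1; b5: attacked by Qb1; a6: attacked by Ra2; b6: attacked by Qb1.
White has no legal moves → checkmate.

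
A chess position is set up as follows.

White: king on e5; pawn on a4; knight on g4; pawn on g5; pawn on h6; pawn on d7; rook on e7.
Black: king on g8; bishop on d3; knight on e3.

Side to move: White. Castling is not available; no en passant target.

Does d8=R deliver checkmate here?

After d8=R: black king on g8; in check: yes, from the white rook on d8.
King squares — f7: attacked by Re7; g7: attacked by Ph6; h7: attacked by Re7; f8: attacked by Rd8; h8: attacked by Rd8.
Black has no legal moves → checkmate.

yes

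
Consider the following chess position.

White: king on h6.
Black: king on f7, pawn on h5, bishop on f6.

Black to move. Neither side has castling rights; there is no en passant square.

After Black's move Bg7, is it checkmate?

After Bg7: white king on h6; in check: yes, from the black bishop on g7.
White has 3 legal replies: Kh7, Kxh5, Kg5.
In check but a legal move exists → not checkmate.

no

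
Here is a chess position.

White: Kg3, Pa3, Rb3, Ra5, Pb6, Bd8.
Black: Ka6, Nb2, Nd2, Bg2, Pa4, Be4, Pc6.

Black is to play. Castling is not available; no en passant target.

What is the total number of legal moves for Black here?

Black to move; king on a6.
In check: yes, from the white rook on a5.
Legal moves: Kb7, Kxa5.
Count: 2.

2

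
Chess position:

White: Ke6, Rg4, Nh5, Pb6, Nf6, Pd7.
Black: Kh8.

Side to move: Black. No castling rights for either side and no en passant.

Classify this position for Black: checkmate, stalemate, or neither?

Black to move; black king on h8.
In check: no.
King squares — g7: attacked by Rg4; h7: attacked by Nf6; g8: attacked by Rg4.
Legal moves for Black: none.
Not in check and no legal moves → stalemate.

stalemate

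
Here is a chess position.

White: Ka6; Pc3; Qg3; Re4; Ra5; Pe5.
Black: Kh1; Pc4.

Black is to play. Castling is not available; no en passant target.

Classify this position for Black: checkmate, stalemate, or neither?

Black to move; black king on h1.
In check: no.
King squares — g1: attacked by Qg3; g2: attacked by Qg3; h2: attacked by Qg3.
Legal moves for Black: none.
Not in check and no legal moves → stalemate.

stalemate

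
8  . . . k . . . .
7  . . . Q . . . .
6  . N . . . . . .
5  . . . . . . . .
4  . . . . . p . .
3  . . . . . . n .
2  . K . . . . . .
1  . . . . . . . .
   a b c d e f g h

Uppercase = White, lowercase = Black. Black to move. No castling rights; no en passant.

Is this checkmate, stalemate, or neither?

checkmate

Black to move; black king on d8.
In check: yes, from the white queen on d7.
King squares — c7: attacked by Qd7; d7: attacked by Nb6; e7: attacked by Qd7; c8: attacked by Nb6; e8: attacked by Qd7.
Legal moves for Black: none.
In check with no legal moves → checkmate.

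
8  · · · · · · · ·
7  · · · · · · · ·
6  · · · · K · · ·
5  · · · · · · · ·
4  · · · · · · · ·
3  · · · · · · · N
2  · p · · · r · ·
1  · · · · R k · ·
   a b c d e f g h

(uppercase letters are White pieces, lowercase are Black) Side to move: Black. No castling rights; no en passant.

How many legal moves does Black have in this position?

2

Black to move; king on f1.
In check: yes, from the white rook on e1.
Legal moves: Kg2, Kxe1.
Count: 2.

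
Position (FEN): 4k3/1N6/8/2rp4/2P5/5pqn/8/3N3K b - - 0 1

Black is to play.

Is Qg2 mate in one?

yes

After Qg2: white king on h1; in check: yes, from the black queen on g2.
King squares — g1: attacked by Qg2; g2: attacked by Pf3; h2: attacked by Qg2.
White has no legal moves → checkmate.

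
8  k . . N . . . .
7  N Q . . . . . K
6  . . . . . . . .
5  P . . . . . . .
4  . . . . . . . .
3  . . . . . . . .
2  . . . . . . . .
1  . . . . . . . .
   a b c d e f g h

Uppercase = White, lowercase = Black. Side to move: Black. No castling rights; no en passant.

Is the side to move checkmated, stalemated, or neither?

Black to move; black king on a8.
In check: yes, from the white queen on b7.
King squares — a7: attacked by Qb7; b7: attacked by Nd8; b8: attacked by Qb7.
Legal moves for Black: none.
In check with no legal moves → checkmate.

checkmate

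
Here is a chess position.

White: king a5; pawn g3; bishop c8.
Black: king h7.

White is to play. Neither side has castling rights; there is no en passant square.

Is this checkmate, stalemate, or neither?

White to move; white king on a5.
In check: no.
Legal moves for White: Bd7, Bb7, Be6, Ba6, Bf5+, Bg4, Bh3, Kb6, Ka6, Kb5, Kb4, Ka4, g4.
White has 13 legal moves and is not in check → neither.

neither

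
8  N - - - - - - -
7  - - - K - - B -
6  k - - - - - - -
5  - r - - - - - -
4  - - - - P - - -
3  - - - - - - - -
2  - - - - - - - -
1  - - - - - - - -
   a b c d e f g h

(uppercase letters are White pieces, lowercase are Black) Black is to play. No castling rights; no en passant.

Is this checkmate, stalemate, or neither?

neither

Black to move; black king on a6.
In check: no.
Legal moves for Black: Kb7, Ka7, Ka5, Rb8, Rb7+, Rb6, Rh5, Rg5, Rf5, Re5, Rd5+, Rc5, Ra5, Rb4, Rb3, Rb2, Rb1.
Black has 17 legal moves and is not in check → neither.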